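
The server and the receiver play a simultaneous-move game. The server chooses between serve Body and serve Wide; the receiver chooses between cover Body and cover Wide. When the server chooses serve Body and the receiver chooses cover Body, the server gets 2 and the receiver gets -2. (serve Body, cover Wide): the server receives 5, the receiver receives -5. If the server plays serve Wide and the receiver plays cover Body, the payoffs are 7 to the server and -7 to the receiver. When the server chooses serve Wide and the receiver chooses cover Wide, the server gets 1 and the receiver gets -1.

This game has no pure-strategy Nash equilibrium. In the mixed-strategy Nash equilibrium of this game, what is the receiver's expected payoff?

The server's mix must leave the receiver indifferent between cover Body and cover Wide.
  the receiver's expected payoff from cover Body: p·(-2) + (1−p)·(-7) = 5p - 7
  the receiver's expected payoff from cover Wide: p·(-5) + (1−p)·(-1) = -4p - 1
  5p - 7 = -4p - 1  ⇒  9p = 6  ⇒  p = 2/3.
At equilibrium the receiver is indifferent across columns, so the receiver's payoff equals the payoff from cover Body: (2/3)·(-2) + (1/3)·(-7) = -11/3.

-11/3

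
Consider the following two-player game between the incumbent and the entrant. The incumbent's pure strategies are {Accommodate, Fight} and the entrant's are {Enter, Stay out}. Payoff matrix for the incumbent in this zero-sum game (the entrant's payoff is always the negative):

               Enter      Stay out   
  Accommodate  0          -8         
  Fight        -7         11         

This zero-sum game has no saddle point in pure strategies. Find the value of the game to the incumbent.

The incumbent's indifference between Accommodate and Fight determines the entrant's mixing probability q:
  the incumbent's payoff from Accommodate: q·0 + (1−q)·(-8) = 8q - 8
  the incumbent's payoff from Fight: q·(-7) + (1−q)·11 = -18q + 11
  8q - 8 = -18q + 11  ⇒  26q = 19  ⇒  q = 19/26.
The value is the incumbent's expected payoff against this mix (using Accommodate): (19/26)·0 + (7/26)·(-8) = -28/13.

v = -28/13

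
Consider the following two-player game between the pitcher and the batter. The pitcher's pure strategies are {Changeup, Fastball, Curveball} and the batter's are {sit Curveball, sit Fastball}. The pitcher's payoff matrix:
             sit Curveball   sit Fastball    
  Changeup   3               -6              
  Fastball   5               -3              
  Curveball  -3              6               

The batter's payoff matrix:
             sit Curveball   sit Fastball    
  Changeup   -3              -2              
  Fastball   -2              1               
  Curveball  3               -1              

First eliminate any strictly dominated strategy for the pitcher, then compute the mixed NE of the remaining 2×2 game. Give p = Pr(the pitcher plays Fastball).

The pitcher's strategy Changeup is strictly dominated by Fastball: 5 > 3 and -3 > -6. Eliminate Changeup.
The batter's indifference between sit Curveball and sit Fastball determines the pitcher's mixing probability p:
  the batter's expected payoff from sit Curveball: p·(-2) + (1−p)·3 = -5p + 3
  the batter's expected payoff from sit Fastball: p·1 + (1−p)·(-1) = 2p - 1
  -5p + 3 = 2p - 1  ⇒  -7p = -4  ⇒  p = 4/7.

p = 4/7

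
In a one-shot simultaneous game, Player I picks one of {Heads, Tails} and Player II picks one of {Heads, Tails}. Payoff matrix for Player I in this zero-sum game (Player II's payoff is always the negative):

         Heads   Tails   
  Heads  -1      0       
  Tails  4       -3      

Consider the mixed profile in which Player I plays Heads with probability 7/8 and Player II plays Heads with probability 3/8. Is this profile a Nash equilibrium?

Yes

Check Player II's indifference given Player I's mix p = 7/8:
  payoff from Heads = 3/8; payoff from Tails = 3/8 — equal.
Check Player I's indifference given Player II's mix q = 3/8:
  payoff from Heads = -3/8; payoff from Tails = -3/8 — equal.
Both players are indifferent, so neither can profitably deviate.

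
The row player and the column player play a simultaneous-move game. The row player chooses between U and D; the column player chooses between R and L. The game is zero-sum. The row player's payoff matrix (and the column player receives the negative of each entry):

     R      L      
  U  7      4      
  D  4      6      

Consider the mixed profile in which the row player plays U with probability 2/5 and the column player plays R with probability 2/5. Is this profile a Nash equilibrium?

Check the column player's indifference given the row player's mix p = 2/5:
  payoff from R = -26/5; payoff from L = -26/5 — equal.
Check the row player's indifference given the column player's mix q = 2/5:
  payoff from U = 26/5; payoff from D = 26/5 — equal.
Both players are indifferent, so neither can profitably deviate.

Yes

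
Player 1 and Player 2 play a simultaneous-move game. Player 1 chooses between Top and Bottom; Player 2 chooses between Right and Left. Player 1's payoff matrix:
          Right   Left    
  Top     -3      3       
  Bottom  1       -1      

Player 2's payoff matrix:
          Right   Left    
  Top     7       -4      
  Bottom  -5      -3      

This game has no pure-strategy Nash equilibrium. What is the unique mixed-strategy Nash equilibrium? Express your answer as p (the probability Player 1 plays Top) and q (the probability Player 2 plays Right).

Set Player 2's expected payoff from Right equal to that from Left:
  Player 2's payoff from Right: p·7 + (1−p)·(-5) = 12p - 5
  Player 2's payoff from Left: p·(-4) + (1−p)·(-3) = -p - 3
  12p - 5 = -p - 3  ⇒  13p = 2  ⇒  p = 2/13.
Set Player 1's expected payoff from Top equal to that from Bottom:
  Player 1's payoff to Top: q·(-3) + (1−q)·3 = -6q + 3
  Player 1's payoff to Bottom: q·1 + (1−q)·(-1) = 2q - 1
  -6q + 3 = 2q - 1  ⇒  -8q = -4  ⇒  q = 1/2.

p = 2/13, q = 1/2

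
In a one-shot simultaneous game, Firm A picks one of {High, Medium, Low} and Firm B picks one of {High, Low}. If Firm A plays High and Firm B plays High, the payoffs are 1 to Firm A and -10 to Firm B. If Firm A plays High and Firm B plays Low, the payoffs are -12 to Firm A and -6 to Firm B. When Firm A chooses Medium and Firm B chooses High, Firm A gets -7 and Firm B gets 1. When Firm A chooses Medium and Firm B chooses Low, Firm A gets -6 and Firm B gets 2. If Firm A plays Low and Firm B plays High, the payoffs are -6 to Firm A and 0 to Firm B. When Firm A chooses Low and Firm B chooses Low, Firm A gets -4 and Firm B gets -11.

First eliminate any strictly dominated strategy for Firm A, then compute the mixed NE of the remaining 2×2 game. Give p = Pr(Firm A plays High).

Firm A's strategy Medium is strictly dominated by Low: -6 > -7 and -4 > -6. Eliminate Medium.
Firm A's mix must leave Firm B indifferent between High and Low.
  Firm B's payoff from High: p·(-10) + (1−p)·0 = -10p
  Firm B's payoff from Low: p·(-6) + (1−p)·(-11) = 5p - 11
  -10p = 5p - 11  ⇒  -15p = -11  ⇒  p = 11/15.

p = 11/15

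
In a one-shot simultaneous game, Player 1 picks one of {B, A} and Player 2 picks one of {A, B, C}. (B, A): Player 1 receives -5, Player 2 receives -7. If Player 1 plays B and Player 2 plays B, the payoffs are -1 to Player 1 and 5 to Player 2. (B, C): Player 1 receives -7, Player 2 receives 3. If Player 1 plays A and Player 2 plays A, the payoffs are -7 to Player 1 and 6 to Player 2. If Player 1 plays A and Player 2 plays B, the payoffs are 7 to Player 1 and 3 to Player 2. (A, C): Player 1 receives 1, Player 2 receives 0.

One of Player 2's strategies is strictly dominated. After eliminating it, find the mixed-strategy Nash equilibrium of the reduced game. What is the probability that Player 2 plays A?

Player 2's strategy C is strictly dominated by B: 5 > 3 and 3 > 0. Eliminate C.
In a mixed equilibrium Player 1 is indifferent between B and A; this condition fixes q.
  Player 1's payoff to B: q·(-5) + (1−q)·(-1) = -4q - 1
  Player 1's payoff to A: q·(-7) + (1−q)·7 = -14q + 7
  -4q - 1 = -14q + 7  ⇒  10q = 8  ⇒  q = 4/5.

q = 4/5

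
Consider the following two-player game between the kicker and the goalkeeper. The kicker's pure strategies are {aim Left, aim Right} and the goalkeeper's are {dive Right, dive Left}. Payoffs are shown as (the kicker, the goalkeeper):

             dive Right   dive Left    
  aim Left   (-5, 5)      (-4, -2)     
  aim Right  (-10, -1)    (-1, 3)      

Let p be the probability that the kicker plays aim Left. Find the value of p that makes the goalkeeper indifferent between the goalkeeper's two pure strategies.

The kicker's mix must leave the goalkeeper indifferent between dive Right and dive Left.
  the goalkeeper's expected payoff from dive Right: p·5 + (1−p)·(-1) = 6p - 1
  the goalkeeper's expected payoff from dive Left: p·(-2) + (1−p)·3 = -5p + 3
  6p - 1 = -5p + 3  ⇒  11p = 4  ⇒  p = 4/11.

p = 4/11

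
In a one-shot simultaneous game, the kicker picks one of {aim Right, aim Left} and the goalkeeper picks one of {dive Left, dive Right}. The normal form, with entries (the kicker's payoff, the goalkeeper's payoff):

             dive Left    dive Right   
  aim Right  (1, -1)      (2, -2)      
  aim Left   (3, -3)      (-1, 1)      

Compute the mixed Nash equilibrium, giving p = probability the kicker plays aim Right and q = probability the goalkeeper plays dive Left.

p = 4/5, q = 3/5

For the goalkeeper to be willing to mix, the goalkeeper must be indifferent between dive Left and dive Right, which pins down the kicker's mix.
  the goalkeeper's expected payoff from dive Left: p·(-1) + (1−p)·(-3) = 2p - 3
  the goalkeeper's expected payoff from dive Right: p·(-2) + (1−p)·1 = -3p + 1
  2p - 3 = -3p + 1  ⇒  5p = 4  ⇒  p = 4/5.
The kicker's indifference between aim Right and aim Left determines the goalkeeper's mixing probability q:
  the kicker's payoff from aim Right: q·1 + (1−q)·2 = -q + 2
  the kicker's payoff from aim Left: q·3 + (1−q)·(-1) = 4q - 1
  -q + 2 = 4q - 1  ⇒  -5q = -3  ⇒  q = 3/5.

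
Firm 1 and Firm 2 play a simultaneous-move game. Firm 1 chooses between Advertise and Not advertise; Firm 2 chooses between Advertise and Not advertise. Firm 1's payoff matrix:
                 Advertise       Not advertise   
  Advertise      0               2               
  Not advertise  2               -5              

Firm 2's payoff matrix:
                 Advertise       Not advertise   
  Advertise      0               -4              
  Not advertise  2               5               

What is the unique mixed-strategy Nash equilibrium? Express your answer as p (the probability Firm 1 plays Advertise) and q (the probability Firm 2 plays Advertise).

p = 3/7, q = 7/9

Set Firm 2's expected payoff from Advertise equal to that from Not advertise:
  Firm 2's expected payoff from Advertise: p·0 + (1−p)·2 = -2p + 2
  Firm 2's expected payoff from Not advertise: p·(-4) + (1−p)·5 = -9p + 5
  -2p + 2 = -9p + 5  ⇒  7p = 3  ⇒  p = 3/7.
Firm 1's indifference between Advertise and Not advertise determines Firm 2's mixing probability q:
  Firm 1's payoff to Advertise: q·0 + (1−q)·2 = -2q + 2
  Firm 1's payoff to Not advertise: q·2 + (1−q)·(-5) = 7q - 5
  -2q + 2 = 7q - 5  ⇒  -9q = -7  ⇒  q = 7/9.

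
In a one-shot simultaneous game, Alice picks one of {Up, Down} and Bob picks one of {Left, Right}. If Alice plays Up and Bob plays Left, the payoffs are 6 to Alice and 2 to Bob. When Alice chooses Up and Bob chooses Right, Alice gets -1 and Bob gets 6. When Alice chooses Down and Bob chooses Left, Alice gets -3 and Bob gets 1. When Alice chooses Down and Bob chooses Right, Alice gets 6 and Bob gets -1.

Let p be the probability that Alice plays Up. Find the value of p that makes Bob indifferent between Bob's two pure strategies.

p = 1/3

Bob's indifference between Left and Right determines Alice's mixing probability p:
  Bob's payoff from Left: p·2 + (1−p)·1 = p + 1
  Bob's payoff from Right: p·6 + (1−p)·(-1) = 7p - 1
  p + 1 = 7p - 1  ⇒  -6p = -2  ⇒  p = 1/3.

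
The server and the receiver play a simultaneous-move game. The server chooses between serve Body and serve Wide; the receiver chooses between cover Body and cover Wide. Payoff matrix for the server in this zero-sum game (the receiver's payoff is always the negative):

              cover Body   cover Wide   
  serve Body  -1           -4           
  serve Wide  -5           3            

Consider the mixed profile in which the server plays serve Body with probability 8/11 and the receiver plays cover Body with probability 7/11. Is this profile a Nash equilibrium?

Yes

Check the receiver's indifference given the server's mix p = 8/11:
  payoff from cover Body = 23/11; payoff from cover Wide = 23/11 — equal.
Check the server's indifference given the receiver's mix q = 7/11:
  payoff from serve Body = -23/11; payoff from serve Wide = -23/11 — equal.
Both players are indifferent, so neither can profitably deviate.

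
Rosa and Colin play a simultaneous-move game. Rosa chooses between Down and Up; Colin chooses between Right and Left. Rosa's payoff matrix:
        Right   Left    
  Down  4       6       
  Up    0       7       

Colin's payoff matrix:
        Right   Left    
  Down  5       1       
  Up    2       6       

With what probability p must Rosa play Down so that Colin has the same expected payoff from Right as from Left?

p = 1/2

For Colin to be willing to mix, Colin must be indifferent between Right and Left, which pins down Rosa's mix.
  Colin's payoff from Right: p·5 + (1−p)·2 = 3p + 2
  Colin's payoff from Left: p·1 + (1−p)·6 = -5p + 6
  3p + 2 = -5p + 6  ⇒  8p = 4  ⇒  p = 1/2.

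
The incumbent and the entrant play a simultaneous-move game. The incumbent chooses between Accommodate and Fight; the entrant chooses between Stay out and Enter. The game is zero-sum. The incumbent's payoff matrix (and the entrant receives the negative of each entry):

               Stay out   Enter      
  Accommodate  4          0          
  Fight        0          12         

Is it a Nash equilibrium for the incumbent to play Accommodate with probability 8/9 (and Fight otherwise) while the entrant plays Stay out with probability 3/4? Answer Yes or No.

No

Given the incumbent's mix p = 8/9, the entrant's payoff from Stay out is -32/9 but from Enter is -4/3. The entrant strictly prefers Enter, so the entrant would not mix.
So the proposed profile is not a Nash equilibrium.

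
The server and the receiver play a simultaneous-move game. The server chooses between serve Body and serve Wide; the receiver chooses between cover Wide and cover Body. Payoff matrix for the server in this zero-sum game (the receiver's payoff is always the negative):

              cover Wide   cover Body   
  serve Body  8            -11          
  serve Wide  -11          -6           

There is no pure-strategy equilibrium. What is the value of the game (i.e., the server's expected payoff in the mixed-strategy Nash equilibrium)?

For the server to be willing to mix, the server must be indifferent between serve Body and serve Wide, which pins down the receiver's mix.
  the server's payoff from serve Body: q·8 + (1−q)·(-11) = 19q - 11
  the server's payoff from serve Wide: q·(-11) + (1−q)·(-6) = -5q - 6
  19q - 11 = -5q - 6  ⇒  24q = 5  ⇒  q = 5/24.
The value is the server's expected payoff against this mix (using serve Body): (5/24)·8 + (19/24)·(-11) = -169/24.

v = -169/24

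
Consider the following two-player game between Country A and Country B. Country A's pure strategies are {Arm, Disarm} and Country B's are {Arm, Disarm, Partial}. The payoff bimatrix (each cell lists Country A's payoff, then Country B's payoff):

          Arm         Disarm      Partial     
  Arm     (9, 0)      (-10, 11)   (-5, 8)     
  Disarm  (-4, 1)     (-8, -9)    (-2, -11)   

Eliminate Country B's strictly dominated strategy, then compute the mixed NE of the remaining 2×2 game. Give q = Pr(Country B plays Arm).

Country B's strategy Partial is strictly dominated by Disarm: 11 > 8 and -9 > -11. Eliminate Partial.
In a mixed equilibrium Country A is indifferent between Arm and Disarm; this condition fixes q.
  Country A's payoff from Arm: q·9 + (1−q)·(-10) = 19q - 10
  Country A's payoff from Disarm: q·(-4) + (1−q)·(-8) = 4q - 8
  19q - 10 = 4q - 8  ⇒  15q = 2  ⇒  q = 2/15.

q = 2/15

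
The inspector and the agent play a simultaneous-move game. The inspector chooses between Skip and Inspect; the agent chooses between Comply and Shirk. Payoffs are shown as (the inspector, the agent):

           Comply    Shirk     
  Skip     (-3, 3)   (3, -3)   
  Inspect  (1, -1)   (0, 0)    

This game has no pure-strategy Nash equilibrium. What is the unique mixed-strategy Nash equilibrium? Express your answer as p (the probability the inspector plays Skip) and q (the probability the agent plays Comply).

p = 1/7, q = 3/7

In a mixed equilibrium the agent is indifferent between Comply and Shirk; this condition fixes p.
  the agent's payoff from Comply: p·3 + (1−p)·(-1) = 4p - 1
  the agent's payoff from Shirk: p·(-3) + (1−p)·0 = -3p
  4p - 1 = -3p  ⇒  7p = 1  ⇒  p = 1/7.
For the inspector to be willing to mix, the inspector must be indifferent between Skip and Inspect, which pins down the agent's mix.
  the inspector's expected payoff from Skip: q·(-3) + (1−q)·3 = -6q + 3
  the inspector's expected payoff from Inspect: q·1 + (1−q)·0 = q
  -6q + 3 = q  ⇒  -7q = -3  ⇒  q = 3/7.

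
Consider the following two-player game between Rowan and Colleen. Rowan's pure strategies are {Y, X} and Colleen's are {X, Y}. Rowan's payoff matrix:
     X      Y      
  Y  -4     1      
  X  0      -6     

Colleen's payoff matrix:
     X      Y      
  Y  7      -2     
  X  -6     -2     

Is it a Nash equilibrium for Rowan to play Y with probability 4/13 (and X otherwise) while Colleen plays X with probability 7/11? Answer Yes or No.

Check Colleen's indifference given Rowan's mix p = 4/13:
  payoff from X = -2; payoff from Y = -2 — equal.
Check Rowan's indifference given Colleen's mix q = 7/11:
  payoff from Y = -24/11; payoff from X = -24/11 — equal.
Both players are indifferent, so neither can profitably deviate.

Yes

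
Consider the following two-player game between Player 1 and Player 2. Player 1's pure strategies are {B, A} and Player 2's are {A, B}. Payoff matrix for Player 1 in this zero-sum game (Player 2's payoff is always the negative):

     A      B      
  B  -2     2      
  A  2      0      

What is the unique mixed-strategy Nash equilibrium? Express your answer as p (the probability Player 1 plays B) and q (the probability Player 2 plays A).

p = 1/3, q = 1/3

For Player 2 to be willing to mix, Player 2 must be indifferent between A and B, which pins down Player 1's mix.
  Player 2's expected payoff from A: p·2 + (1−p)·(-2) = 4p - 2
  Player 2's expected payoff from B: p·(-2) + (1−p)·0 = -2p
  4p - 2 = -2p  ⇒  6p = 2  ⇒  p = 1/3.
Player 1's indifference between B and A determines Player 2's mixing probability q:
  Player 1's expected payoff from B: q·(-2) + (1−q)·2 = -4q + 2
  Player 1's expected payoff from A: q·2 + (1−q)·0 = 2q
  -4q + 2 = 2q  ⇒  -6q = -2  ⇒  q = 1/3.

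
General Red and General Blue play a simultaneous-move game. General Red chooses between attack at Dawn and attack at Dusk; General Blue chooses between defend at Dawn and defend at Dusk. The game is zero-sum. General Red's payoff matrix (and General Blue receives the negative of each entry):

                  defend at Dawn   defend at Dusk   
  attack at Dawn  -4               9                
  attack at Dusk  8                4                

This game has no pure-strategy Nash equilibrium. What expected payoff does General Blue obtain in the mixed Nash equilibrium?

General Blue's indifference between defend at Dawn and defend at Dusk determines General Red's mixing probability p:
  General Blue's expected payoff from defend at Dawn: p·4 + (1−p)·(-8) = 12p - 8
  General Blue's expected payoff from defend at Dusk: p·(-9) + (1−p)·(-4) = -5p - 4
  12p - 8 = -5p - 4  ⇒  17p = 4  ⇒  p = 4/17.
At equilibrium General Blue is indifferent across columns, so General Blue's payoff equals the payoff from defend at Dawn: (4/17)·4 + (13/17)·(-8) = -88/17.

-88/17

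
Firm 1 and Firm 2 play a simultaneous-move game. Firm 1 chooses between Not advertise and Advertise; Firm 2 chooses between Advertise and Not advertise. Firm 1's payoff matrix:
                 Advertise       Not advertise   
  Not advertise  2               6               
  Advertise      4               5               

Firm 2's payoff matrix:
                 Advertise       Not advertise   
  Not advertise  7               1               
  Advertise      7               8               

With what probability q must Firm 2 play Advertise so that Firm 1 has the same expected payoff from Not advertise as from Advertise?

q = 1/3

Set Firm 1's expected payoff from Not advertise equal to that from Advertise:
  Firm 1's expected payoff from Not advertise: q·2 + (1−q)·6 = -4q + 6
  Firm 1's expected payoff from Advertise: q·4 + (1−q)·5 = -q + 5
  -4q + 6 = -q + 5  ⇒  -3q = -1  ⇒  q = 1/3.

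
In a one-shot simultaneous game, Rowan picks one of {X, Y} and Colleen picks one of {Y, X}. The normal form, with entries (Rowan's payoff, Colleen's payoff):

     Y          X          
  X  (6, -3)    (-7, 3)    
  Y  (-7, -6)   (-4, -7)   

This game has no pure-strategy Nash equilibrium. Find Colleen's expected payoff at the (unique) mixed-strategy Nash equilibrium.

-39/7

Set Colleen's expected payoff from Y equal to that from X:
  Colleen's payoff to Y: p·(-3) + (1−p)·(-6) = 3p - 6
  Colleen's payoff to X: p·3 + (1−p)·(-7) = 10p - 7
  3p - 6 = 10p - 7  ⇒  -7p = -1  ⇒  p = 1/7.
At equilibrium Colleen is indifferent across columns, so Colleen's payoff equals the payoff from Y: (1/7)·(-3) + (6/7)·(-6) = -39/7.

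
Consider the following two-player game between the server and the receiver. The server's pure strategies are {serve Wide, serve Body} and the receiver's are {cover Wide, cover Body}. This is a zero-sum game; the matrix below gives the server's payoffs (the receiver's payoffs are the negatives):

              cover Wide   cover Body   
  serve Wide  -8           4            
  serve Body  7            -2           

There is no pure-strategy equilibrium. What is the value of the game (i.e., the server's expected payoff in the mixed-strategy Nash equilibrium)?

In a mixed equilibrium the server is indifferent between serve Wide and serve Body; this condition fixes q.
  the server's payoff to serve Wide: q·(-8) + (1−q)·4 = -12q + 4
  the server's payoff to serve Body: q·7 + (1−q)·(-2) = 9q - 2
  -12q + 4 = 9q - 2  ⇒  -21q = -6  ⇒  q = 2/7.
The value is the server's expected payoff against this mix (using serve Wide): (2/7)·(-8) + (5/7)·4 = 4/7.

v = 4/7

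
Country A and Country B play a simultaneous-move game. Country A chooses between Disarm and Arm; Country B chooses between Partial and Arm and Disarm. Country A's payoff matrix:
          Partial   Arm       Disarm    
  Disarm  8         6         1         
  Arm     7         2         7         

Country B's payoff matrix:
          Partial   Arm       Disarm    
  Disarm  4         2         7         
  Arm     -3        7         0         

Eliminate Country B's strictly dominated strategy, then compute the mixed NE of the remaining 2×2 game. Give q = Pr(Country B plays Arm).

q = 3/5

Country B's strategy Partial is strictly dominated by Disarm: 7 > 4 and 0 > -3. Eliminate Partial.
Country B's mix must leave Country A indifferent between Disarm and Arm.
  Country A's payoff to Disarm: q·6 + (1−q)·1 = 5q + 1
  Country A's payoff to Arm: q·2 + (1−q)·7 = -5q + 7
  5q + 1 = -5q + 7  ⇒  10q = 6  ⇒  q = 3/5.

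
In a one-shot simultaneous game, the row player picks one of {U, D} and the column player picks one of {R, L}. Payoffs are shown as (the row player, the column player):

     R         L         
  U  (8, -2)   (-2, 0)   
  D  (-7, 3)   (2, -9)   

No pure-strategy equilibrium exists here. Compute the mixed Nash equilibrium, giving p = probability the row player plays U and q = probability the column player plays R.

In a mixed equilibrium the column player is indifferent between R and L; this condition fixes p.
  the column player's expected payoff from R: p·(-2) + (1−p)·3 = -5p + 3
  the column player's expected payoff from L: p·0 + (1−p)·(-9) = 9p - 9
  -5p + 3 = 9p - 9  ⇒  -14p = -12  ⇒  p = 6/7.
For the row player to be willing to mix, the row player must be indifferent between U and D, which pins down the column player's mix.
  the row player's payoff from U: q·8 + (1−q)·(-2) = 10q - 2
  the row player's payoff from D: q·(-7) + (1−q)·2 = -9q + 2
  10q - 2 = -9q + 2  ⇒  19q = 4  ⇒  q = 4/19.

p = 6/7, q = 4/19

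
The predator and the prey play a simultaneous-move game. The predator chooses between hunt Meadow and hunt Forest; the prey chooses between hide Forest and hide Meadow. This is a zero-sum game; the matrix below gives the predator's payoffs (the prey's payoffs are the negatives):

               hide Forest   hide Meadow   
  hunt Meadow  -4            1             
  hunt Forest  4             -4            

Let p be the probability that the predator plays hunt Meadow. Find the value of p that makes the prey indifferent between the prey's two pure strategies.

The predator's mix must leave the prey indifferent between hide Forest and hide Meadow.
  the prey's payoff from hide Forest: p·4 + (1−p)·(-4) = 8p - 4
  the prey's payoff from hide Meadow: p·(-1) + (1−p)·4 = -5p + 4
  8p - 4 = -5p + 4  ⇒  13p = 8  ⇒  p = 8/13.

p = 8/13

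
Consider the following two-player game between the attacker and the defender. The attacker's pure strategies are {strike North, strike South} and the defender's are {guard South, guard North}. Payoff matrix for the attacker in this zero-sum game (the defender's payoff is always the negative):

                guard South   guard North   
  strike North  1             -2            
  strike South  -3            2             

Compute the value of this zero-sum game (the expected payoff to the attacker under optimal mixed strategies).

The attacker's indifference between strike North and strike South determines the defender's mixing probability q:
  the attacker's expected payoff from strike North: q·1 + (1−q)·(-2) = 3q - 2
  the attacker's expected payoff from strike South: q·(-3) + (1−q)·2 = -5q + 2
  3q - 2 = -5q + 2  ⇒  8q = 4  ⇒  q = 1/2.
The value is the attacker's expected payoff against this mix (using strike North): (1/2)·1 + (1/2)·(-2) = -1/2.

v = -1/2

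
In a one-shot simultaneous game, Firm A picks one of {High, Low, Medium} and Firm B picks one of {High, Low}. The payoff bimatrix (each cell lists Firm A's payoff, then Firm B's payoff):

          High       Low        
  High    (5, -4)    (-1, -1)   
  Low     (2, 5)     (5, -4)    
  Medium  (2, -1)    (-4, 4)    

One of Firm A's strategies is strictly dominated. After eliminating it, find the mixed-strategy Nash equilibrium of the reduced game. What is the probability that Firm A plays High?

Firm A's strategy Medium is strictly dominated by High: 5 > 2 and -1 > -4. Eliminate Medium.
Firm B's indifference between High and Low determines Firm A's mixing probability p:
  Firm B's payoff to High: p·(-4) + (1−p)·5 = -9p + 5
  Firm B's payoff to Low: p·(-1) + (1−p)·(-4) = 3p - 4
  -9p + 5 = 3p - 4  ⇒  -12p = -9  ⇒  p = 3/4.

p = 3/4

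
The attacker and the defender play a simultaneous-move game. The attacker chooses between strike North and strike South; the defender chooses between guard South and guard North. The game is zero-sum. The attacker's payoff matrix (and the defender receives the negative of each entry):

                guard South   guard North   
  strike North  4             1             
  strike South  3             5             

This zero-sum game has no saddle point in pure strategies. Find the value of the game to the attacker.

v = 17/5

The defender's mix must leave the attacker indifferent between strike North and strike South.
  the attacker's expected payoff from strike North: q·4 + (1−q)·1 = 3q + 1
  the attacker's expected payoff from strike South: q·3 + (1−q)·5 = -2q + 5
  3q + 1 = -2q + 5  ⇒  5q = 4  ⇒  q = 4/5.
The value is the attacker's expected payoff against this mix (using strike North): (4/5)·4 + (1/5)·1 = 17/5.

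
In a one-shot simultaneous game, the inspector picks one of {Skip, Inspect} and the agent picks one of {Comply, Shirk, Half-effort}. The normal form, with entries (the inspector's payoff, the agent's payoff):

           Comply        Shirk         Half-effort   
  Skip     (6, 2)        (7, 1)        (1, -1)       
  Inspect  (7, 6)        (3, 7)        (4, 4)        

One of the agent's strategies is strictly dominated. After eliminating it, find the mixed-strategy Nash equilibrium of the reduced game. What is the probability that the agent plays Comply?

q = 4/5

The agent's strategy Half-effort is strictly dominated by Shirk: 1 > -1 and 7 > 4. Eliminate Half-effort.
Set the inspector's expected payoff from Skip equal to that from Inspect:
  the inspector's payoff to Skip: q·6 + (1−q)·7 = -q + 7
  the inspector's payoff to Inspect: q·7 + (1−q)·3 = 4q + 3
  -q + 7 = 4q + 3  ⇒  -5q = -4  ⇒  q = 4/5.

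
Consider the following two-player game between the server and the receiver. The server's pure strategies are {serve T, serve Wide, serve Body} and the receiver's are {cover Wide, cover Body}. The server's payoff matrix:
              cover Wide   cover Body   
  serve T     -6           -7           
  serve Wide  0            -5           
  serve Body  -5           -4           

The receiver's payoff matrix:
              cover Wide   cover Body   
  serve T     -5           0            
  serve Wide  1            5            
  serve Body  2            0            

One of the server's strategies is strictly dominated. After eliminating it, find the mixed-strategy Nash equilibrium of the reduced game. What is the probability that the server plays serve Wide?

p = 1/3

The server's strategy serve T is strictly dominated by serve Body: -5 > -6 and -4 > -7. Eliminate serve T.
The receiver's indifference between cover Wide and cover Body determines the server's mixing probability p:
  the receiver's payoff to cover Wide: p·1 + (1−p)·2 = -p + 2
  the receiver's payoff to cover Body: p·5 + (1−p)·0 = 5p
  -p + 2 = 5p  ⇒  -6p = -2  ⇒  p = 1/3.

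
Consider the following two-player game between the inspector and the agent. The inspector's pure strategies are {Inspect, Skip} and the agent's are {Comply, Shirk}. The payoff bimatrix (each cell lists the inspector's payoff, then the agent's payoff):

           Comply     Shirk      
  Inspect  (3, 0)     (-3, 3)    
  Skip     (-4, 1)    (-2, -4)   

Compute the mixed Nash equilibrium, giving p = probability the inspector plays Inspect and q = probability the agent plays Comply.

Set the agent's expected payoff from Comply equal to that from Shirk:
  the agent's payoff from Comply: p·0 + (1−p)·1 = -p + 1
  the agent's payoff from Shirk: p·3 + (1−p)·(-4) = 7p - 4
  -p + 1 = 7p - 4  ⇒  -8p = -5  ⇒  p = 5/8.
The agent's mix must leave the inspector indifferent between Inspect and Skip.
  the inspector's payoff to Inspect: q·3 + (1−q)·(-3) = 6q - 3
  the inspector's payoff to Skip: q·(-4) + (1−q)·(-2) = -2q - 2
  6q - 3 = -2q - 2  ⇒  8q = 1  ⇒  q = 1/8.

p = 5/8, q = 1/8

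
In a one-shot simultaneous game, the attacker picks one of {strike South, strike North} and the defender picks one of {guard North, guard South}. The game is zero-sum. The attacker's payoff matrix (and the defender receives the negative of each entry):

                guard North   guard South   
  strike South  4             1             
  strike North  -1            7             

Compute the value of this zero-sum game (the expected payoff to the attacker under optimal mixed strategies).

The defender's mix must leave the attacker indifferent between strike South and strike North.
  the attacker's expected payoff from strike South: q·4 + (1−q)·1 = 3q + 1
  the attacker's expected payoff from strike North: q·(-1) + (1−q)·7 = -8q + 7
  3q + 1 = -8q + 7  ⇒  11q = 6  ⇒  q = 6/11.
The value is the attacker's expected payoff against this mix (using strike South): (6/11)·4 + (5/11)·1 = 29/11.

v = 29/11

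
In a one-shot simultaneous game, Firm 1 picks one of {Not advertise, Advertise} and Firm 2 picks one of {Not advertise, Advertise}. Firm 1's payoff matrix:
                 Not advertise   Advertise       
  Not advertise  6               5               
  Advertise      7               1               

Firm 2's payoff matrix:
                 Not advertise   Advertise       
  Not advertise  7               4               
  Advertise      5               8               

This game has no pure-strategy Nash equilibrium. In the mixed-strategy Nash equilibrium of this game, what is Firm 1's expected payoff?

29/5

Set Firm 1's expected payoff from Not advertise equal to that from Advertise:
  Firm 1's payoff from Not advertise: q·6 + (1−q)·5 = q + 5
  Firm 1's payoff from Advertise: q·7 + (1−q)·1 = 6q + 1
  q + 5 = 6q + 1  ⇒  -5q = -4  ⇒  q = 4/5.
At equilibrium Firm 1 is indifferent across rows, so Firm 1's payoff equals the payoff from Not advertise: (4/5)·6 + (1/5)·5 = 29/5.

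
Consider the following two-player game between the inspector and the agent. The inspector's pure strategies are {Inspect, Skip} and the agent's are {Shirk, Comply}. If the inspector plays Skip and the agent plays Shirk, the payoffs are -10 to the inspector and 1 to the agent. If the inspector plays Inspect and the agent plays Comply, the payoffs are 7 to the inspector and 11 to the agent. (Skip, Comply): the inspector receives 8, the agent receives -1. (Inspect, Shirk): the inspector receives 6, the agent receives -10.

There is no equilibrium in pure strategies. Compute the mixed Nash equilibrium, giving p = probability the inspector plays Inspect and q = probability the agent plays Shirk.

The inspector's mix must leave the agent indifferent between Shirk and Comply.
  the agent's payoff from Shirk: p·(-10) + (1−p)·1 = -11p + 1
  the agent's payoff from Comply: p·11 + (1−p)·(-1) = 12p - 1
  -11p + 1 = 12p - 1  ⇒  -23p = -2  ⇒  p = 2/23.
In a mixed equilibrium the inspector is indifferent between Inspect and Skip; this condition fixes q.
  the inspector's payoff from Inspect: q·6 + (1−q)·7 = -q + 7
  the inspector's payoff from Skip: q·(-10) + (1−q)·8 = -18q + 8
  -q + 7 = -18q + 8  ⇒  17q = 1  ⇒  q = 1/17.

p = 2/23, q = 1/17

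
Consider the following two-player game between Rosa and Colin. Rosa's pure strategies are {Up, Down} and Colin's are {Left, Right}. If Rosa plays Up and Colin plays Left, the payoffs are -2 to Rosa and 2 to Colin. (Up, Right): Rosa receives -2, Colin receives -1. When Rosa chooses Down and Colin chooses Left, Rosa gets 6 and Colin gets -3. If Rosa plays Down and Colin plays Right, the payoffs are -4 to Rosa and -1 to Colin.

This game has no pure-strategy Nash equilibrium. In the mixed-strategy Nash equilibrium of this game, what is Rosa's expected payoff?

Colin's mix must leave Rosa indifferent between Up and Down.
  Rosa's expected payoff from Up: q·(-2) + (1−q)·(-2) = -2
  Rosa's expected payoff from Down: q·6 + (1−q)·(-4) = 10q - 4
  -2 = 10q - 4  ⇒  -10q = -2  ⇒  q = 1/5.
At equilibrium Rosa is indifferent across rows, so Rosa's payoff equals the payoff from Up: (1/5)·(-2) + (4/5)·(-2) = -2.

-2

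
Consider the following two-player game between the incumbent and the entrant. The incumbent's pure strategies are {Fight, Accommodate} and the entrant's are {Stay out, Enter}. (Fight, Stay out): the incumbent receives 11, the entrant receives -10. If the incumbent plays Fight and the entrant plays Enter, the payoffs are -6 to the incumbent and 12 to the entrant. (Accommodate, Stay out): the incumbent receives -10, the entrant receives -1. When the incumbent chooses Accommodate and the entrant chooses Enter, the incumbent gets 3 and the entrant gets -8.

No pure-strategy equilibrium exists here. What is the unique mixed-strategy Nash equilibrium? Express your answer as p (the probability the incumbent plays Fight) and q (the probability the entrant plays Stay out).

For the entrant to be willing to mix, the entrant must be indifferent between Stay out and Enter, which pins down the incumbent's mix.
  the entrant's payoff to Stay out: p·(-10) + (1−p)·(-1) = -9p - 1
  the entrant's payoff to Enter: p·12 + (1−p)·(-8) = 20p - 8
  -9p - 1 = 20p - 8  ⇒  -29p = -7  ⇒  p = 7/29.
The entrant's mix must leave the incumbent indifferent between Fight and Accommodate.
  the incumbent's payoff from Fight: q·11 + (1−q)·(-6) = 17q - 6
  the incumbent's payoff from Accommodate: q·(-10) + (1−q)·3 = -13q + 3
  17q - 6 = -13q + 3  ⇒  30q = 9  ⇒  q = 3/10.

p = 7/29, q = 3/10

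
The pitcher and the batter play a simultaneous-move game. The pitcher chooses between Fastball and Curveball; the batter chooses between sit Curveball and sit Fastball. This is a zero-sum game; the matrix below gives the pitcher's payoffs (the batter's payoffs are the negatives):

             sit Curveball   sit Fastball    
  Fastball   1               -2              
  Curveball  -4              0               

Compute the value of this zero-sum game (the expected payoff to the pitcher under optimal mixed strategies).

For the pitcher to be willing to mix, the pitcher must be indifferent between Fastball and Curveball, which pins down the batter's mix.
  the pitcher's expected payoff from Fastball: q·1 + (1−q)·(-2) = 3q - 2
  the pitcher's expected payoff from Curveball: q·(-4) + (1−q)·0 = -4q
  3q - 2 = -4q  ⇒  7q = 2  ⇒  q = 2/7.
The value is the pitcher's expected payoff against this mix (using Fastball): (2/7)·1 + (5/7)·(-2) = -8/7.

v = -8/7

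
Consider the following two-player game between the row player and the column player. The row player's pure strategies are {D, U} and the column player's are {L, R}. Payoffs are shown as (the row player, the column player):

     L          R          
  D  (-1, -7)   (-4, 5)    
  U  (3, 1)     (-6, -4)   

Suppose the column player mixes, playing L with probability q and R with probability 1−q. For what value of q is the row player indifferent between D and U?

q = 1/3

The column player's mix must leave the row player indifferent between D and U.
  the row player's payoff from D: q·(-1) + (1−q)·(-4) = 3q - 4
  the row player's payoff from U: q·3 + (1−q)·(-6) = 9q - 6
  3q - 4 = 9q - 6  ⇒  -6q = -2  ⇒  q = 1/3.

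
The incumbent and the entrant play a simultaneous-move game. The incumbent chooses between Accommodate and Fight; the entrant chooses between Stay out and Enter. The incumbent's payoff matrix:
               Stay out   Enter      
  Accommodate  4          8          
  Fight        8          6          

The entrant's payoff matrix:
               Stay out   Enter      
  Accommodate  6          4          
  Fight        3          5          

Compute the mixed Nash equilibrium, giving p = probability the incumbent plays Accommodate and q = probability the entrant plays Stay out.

p = 1/2, q = 1/3

The entrant's indifference between Stay out and Enter determines the incumbent's mixing probability p:
  the entrant's expected payoff from Stay out: p·6 + (1−p)·3 = 3p + 3
  the entrant's expected payoff from Enter: p·4 + (1−p)·5 = -p + 5
  3p + 3 = -p + 5  ⇒  4p = 2  ⇒  p = 1/2.
The incumbent's indifference between Accommodate and Fight determines the entrant's mixing probability q:
  the incumbent's payoff to Accommodate: q·4 + (1−q)·8 = -4q + 8
  the incumbent's payoff to Fight: q·8 + (1−q)·6 = 2q + 6
  -4q + 8 = 2q + 6  ⇒  -6q = -2  ⇒  q = 1/3.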